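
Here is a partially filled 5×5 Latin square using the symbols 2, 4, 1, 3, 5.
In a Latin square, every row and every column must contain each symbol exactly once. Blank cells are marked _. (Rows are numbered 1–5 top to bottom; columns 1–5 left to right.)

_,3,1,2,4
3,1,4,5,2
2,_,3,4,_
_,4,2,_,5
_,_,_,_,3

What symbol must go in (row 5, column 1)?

Row 1, column 1: row 1 has {2, 4, 1, 3} and column 1 has {2, 3}, leaving only 5.
Row 3, column 2: row 3 has {2, 4, 3} and column 2 has {4, 1, 3}, leaving only 5.
Row 3, column 5: row 3 has {2, 4, 3, 5} and column 5 has {2, 4, 3, 5}, leaving only 1.
Row 4, column 1: row 4 has {2, 4, 5} and column 1 has {2, 3, 5}, leaving only 1.
Row 5 already has {3} and column 1 already has {2, 1, 3, 5}, so row 5, column 1 must be 4.

4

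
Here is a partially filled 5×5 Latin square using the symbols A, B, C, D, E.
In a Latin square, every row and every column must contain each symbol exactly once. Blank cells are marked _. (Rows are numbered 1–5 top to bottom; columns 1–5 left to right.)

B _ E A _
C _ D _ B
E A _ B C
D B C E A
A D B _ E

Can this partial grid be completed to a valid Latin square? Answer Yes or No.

Row 2, column 4: row 2 together with column 4 already contain {A, B, C, D, E} — every symbol — so nothing can go there. The grid has no valid completion.

No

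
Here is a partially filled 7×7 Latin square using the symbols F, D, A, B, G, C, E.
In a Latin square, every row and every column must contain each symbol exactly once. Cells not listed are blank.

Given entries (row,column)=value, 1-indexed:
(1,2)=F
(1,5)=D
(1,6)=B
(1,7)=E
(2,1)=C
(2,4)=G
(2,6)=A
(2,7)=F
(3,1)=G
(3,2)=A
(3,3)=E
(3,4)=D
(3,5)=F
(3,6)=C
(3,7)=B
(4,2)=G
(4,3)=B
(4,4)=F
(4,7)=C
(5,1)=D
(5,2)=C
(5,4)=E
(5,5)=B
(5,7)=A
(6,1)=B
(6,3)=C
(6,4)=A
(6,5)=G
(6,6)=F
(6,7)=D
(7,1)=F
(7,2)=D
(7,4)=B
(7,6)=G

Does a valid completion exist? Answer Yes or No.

Row 5, column 6: row 5 together with column 6 already contain {F, D, A, B, G, C, E} — every symbol — so nothing can go there. The grid has no valid completion.

No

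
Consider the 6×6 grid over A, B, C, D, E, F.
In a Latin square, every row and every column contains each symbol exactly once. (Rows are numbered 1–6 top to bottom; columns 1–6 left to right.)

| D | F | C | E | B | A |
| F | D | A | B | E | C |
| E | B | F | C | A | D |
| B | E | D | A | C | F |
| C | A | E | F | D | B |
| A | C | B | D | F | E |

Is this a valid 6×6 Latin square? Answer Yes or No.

Yes

Each row is a permutation of the 6 symbols, and so is each column.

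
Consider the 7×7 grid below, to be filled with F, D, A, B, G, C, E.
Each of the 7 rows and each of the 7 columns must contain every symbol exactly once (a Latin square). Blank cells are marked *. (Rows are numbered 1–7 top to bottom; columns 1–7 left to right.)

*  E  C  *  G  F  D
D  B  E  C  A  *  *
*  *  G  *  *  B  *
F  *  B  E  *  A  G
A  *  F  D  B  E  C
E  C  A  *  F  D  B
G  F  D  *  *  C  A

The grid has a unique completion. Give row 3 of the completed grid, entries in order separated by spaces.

Row 3, column 1: row 3 has {B, G} and column 1 has {F, D, A, G, E}, leaving only C.
Row 1, column 1: row 1 has {F, D, G, C, E} and column 1 has {F, D, A, G, C, E}, leaving only B.
Row 1, column 4: row 1 has {F, D, B, G, C, E} and column 4 has {D, C, E}, leaving only A.
Row 3, column 4: row 3 has {B, G, C} and column 4 has {D, A, C, E}, leaving only F.
Row 3, column 7: row 3 has {F, B, G, C} and column 7 has {D, A, B, G, C}, leaving only E.
Row 3, column 5: row 3 has {F, B, G, C, E} and column 5 has {F, A, B, G}, leaving only D.
Row 3, column 2: row 3 has {F, D, B, G, C, E} and column 2 has {F, B, C, E}, leaving only A.
So row 3 reads: C A G F D B E.

C A G F D B E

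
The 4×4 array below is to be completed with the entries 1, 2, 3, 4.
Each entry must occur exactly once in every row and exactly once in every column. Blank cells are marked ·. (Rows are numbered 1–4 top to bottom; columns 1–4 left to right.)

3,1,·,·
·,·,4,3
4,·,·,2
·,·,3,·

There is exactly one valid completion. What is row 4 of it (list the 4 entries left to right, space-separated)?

2 4 3 1

Row 1, column 3: row 1 has {1, 3} and column 3 has {3, 4}, leaving only 2.
Row 1, column 4: row 1 has {1, 2, 3} and column 4 has {2, 3}, leaving only 4.
Row 4, column 4: row 4 has {3} and column 4 has {2, 3, 4}, leaving only 1.
Row 4, column 1: row 4 has {1, 3} and column 1 has {3, 4}, leaving only 2.
Row 4, column 2: row 4 has {1, 2, 3} and column 2 has {1}, leaving only 4.
So row 4 reads: 2 4 3 1.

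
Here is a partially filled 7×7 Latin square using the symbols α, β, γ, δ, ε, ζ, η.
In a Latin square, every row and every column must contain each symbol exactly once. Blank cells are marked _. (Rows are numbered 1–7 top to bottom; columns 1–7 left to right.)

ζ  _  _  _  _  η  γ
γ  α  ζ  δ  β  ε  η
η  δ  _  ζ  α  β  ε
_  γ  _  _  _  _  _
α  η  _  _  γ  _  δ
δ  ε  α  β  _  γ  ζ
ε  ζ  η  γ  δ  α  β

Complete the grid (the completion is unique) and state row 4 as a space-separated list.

Row 4, column 1: row 4 has {γ} and column 1 has {α, γ, δ, ε, ζ, η}, leaving only β.
Row 4, column 7: row 4 has {β, γ} and column 7 has {β, γ, δ, ε, ζ, η}, leaving only α.
Row 1, column 2: row 1 has {γ, ζ, η} and column 2 has {α, γ, δ, ε, ζ, η}, leaving only β.
Row 1, column 5: row 1 has {β, γ, ζ, η} and column 5 has {α, β, γ, δ}, leaving only ε.
Row 1, column 3: row 1 has {β, γ, ε, ζ, η} and column 3 has {α, ζ, η}, leaving only δ.
Row 4, column 3: row 4 has {α, β, γ} and column 3 has {α, δ, ζ, η}, leaving only ε.
Row 4, column 4: row 4 has {α, β, γ, ε} and column 4 has {β, γ, δ, ζ}, leaving only η.
Row 4, column 5: row 4 has {α, β, γ, ε, η} and column 5 has {α, β, γ, δ, ε}, leaving only ζ.
Row 4, column 6: row 4 has {α, β, γ, ε, ζ, η} and column 6 has {α, β, γ, ε, η}, leaving only δ.
So row 4 reads: β γ ε η ζ δ α.

β γ ε η ζ δ α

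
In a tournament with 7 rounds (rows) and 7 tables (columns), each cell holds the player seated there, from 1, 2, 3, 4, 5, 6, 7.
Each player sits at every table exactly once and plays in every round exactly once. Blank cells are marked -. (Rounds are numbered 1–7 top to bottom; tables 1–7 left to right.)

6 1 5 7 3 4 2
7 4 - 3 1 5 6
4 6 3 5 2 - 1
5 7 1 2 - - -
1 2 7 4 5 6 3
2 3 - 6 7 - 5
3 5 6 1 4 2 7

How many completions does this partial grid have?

Round 2, table 3: eliminating its round and table leaves {2}.
Round 3, table 6: eliminating its round and table leaves {7}.
Round 4, table 5: eliminating its round and table leaves {6}.
Round 4, table 6: eliminating its round and table leaves {3}.
Round 4, table 7: eliminating its round and table leaves {4}.
Round 6, table 3: eliminating its round and table leaves {4}.
Round 6, table 6: eliminating its round and table leaves {1}.
Only one assignment across all blanks avoids any round or table repeat, giving 1 completion.

1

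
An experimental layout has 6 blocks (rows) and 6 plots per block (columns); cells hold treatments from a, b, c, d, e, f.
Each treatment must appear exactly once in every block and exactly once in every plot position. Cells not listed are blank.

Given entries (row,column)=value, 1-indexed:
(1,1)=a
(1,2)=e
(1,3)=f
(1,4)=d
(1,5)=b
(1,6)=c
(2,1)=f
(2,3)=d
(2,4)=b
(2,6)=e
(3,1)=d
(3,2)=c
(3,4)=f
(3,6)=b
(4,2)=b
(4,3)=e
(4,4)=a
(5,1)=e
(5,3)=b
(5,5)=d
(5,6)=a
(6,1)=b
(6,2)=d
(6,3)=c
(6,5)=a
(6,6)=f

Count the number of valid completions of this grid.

1

Block 2, plot 2: eliminating its block and plot leaves {a}.
Block 2, plot 5: eliminating its block and plot leaves {c}.
Block 3, plot 3: eliminating its block and plot leaves {a}.
Block 3, plot 5: eliminating its block and plot leaves {e}.
Block 4, plot 1: eliminating its block and plot leaves {c}.
Block 4, plot 5: eliminating its block and plot leaves {c, f}.
Block 4, plot 6: eliminating its block and plot leaves {d}.
Block 5, plot 2: eliminating its block and plot leaves {f}.
Block 5, plot 4: eliminating its block and plot leaves {c}.
Block 6, plot 4: eliminating its block and plot leaves {e}.
Only one assignment across all blanks avoids any block or plot repeat, giving 1 completion.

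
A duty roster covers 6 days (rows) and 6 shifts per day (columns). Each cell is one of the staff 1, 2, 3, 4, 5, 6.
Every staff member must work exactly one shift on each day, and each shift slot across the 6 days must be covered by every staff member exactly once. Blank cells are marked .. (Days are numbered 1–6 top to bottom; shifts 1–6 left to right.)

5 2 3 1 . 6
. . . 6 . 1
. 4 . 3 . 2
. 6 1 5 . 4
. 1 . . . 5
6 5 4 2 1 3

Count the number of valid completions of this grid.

3

Day 1, shift 5: eliminating its day and shift leaves {4}.
Day 2, shift 1: eliminating its day and shift leaves {2, 3, 4}.
Day 2, shift 2: eliminating its day and shift leaves {3}.
Day 2, shift 3: eliminating its day and shift leaves {2, 5}.
Day 2, shift 5: eliminating its day and shift leaves {2, 3, 4, 5}.
Day 3, shift 1: eliminating its day and shift leaves {1}.
Day 3, shift 3: eliminating its day and shift leaves {5, 6}.
Day 3, shift 5: eliminating its day and shift leaves {5, 6}.
Day 4, shift 1: eliminating its day and shift leaves {2, 3}.
Day 4, shift 5: eliminating its day and shift leaves {2, 3}.
Day 5, shift 1: eliminating its day and shift leaves {2, 3, 4}.
Day 5, shift 3: eliminating its day and shift leaves {2, 6}.
Day 5, shift 4: eliminating its day and shift leaves {4}.
Day 5, shift 5: eliminating its day and shift leaves {2, 3, 4, 6}.
Enumerating the assignments across these blanks that avoid any day or shift repeat gives 3 completions.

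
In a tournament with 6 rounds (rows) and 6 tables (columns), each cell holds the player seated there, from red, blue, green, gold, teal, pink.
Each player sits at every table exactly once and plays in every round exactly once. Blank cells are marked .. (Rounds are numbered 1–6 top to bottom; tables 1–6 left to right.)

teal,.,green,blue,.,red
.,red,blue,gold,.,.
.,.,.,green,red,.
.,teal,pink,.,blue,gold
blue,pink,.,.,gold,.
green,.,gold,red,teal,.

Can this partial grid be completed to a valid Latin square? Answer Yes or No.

Round 4, table 4: round 4 together with table 4 already contain {red, blue, green, gold, teal, pink} — every symbol — so nothing can go there. The grid has no valid completion.

No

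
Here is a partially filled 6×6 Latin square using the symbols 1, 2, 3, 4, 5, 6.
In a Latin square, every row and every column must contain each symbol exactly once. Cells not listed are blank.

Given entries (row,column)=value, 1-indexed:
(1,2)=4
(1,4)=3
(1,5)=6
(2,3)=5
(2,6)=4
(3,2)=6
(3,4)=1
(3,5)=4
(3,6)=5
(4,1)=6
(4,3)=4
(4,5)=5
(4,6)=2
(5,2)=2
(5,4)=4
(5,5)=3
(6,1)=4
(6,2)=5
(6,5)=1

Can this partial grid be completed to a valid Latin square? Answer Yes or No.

Row 4, column 4: row 4 together with column 4 already contain {1, 2, 3, 4, 5, 6} — every symbol — so nothing can go there. The grid has no valid completion.

No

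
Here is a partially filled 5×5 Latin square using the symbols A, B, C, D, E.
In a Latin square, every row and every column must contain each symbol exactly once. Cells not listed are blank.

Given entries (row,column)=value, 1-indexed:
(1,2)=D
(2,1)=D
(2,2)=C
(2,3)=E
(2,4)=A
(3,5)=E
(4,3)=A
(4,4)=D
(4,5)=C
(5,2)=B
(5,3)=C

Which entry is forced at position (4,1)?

B

Row 1, column 3: row 1 has {D} and column 3 has {A, C, E}, leaving only B.
Row 1, column 5: row 1 has {B, D} and column 5 has {C, E}, leaving only A.
Row 2, column 5: row 2 has {A, C, D, E} and column 5 has {A, C, E}, leaving only B.
Row 3, column 2: row 3 has {E} and column 2 has {B, C, D}, leaving only A.
Row 3, column 3: row 3 has {A, E} and column 3 has {A, B, C, E}, leaving only D.
Row 4, column 2: row 4 has {A, C, D} and column 2 has {A, B, C, D}, leaving only E.
Row 4 already has {A, C, D, E} and column 1 already has {D}, so row 4, column 1 must be B.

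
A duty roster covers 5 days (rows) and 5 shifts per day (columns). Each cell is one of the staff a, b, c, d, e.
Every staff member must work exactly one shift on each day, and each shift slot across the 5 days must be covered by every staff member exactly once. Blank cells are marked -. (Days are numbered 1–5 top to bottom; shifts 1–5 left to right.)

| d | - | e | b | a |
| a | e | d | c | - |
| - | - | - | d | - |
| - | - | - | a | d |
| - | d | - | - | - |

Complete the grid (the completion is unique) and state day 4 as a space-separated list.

Day 1, shift 2: day 1 has {a, b, d, e} and shift 2 has {d, e}, leaving only c.
Day 4, shift 2: day 4 has {a, d} and shift 2 has {c, d, e}, leaving only b.
Day 4, shift 3: day 4 has {a, b, d} and shift 3 has {d, e}, leaving only c.
Day 4, shift 1: day 4 has {a, b, c, d} and shift 1 has {a, d}, leaving only e.
So day 4 reads: e b c a d.

e b c a d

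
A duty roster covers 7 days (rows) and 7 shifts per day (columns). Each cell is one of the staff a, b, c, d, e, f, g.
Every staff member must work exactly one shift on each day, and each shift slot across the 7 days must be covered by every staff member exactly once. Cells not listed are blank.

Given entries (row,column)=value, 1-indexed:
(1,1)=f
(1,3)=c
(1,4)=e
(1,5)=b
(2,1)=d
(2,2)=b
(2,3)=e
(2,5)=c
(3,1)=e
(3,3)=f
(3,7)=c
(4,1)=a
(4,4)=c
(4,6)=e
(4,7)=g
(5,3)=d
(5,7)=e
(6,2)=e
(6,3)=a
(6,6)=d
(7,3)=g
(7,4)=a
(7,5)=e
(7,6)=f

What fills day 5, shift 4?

b

Day 4, shift 3: day 4 has {a, c, e, g} and shift 3 has {a, c, d, e, f, g}, leaving only b.
Day 5, shift 4 is narrowed to {b, f, g}.
If it were f, then day 6, shift 7 would be left with no valid symbol.
If it were g, then day 6, shift 5 would be left with no valid symbol.
So day 5, shift 4 must be b.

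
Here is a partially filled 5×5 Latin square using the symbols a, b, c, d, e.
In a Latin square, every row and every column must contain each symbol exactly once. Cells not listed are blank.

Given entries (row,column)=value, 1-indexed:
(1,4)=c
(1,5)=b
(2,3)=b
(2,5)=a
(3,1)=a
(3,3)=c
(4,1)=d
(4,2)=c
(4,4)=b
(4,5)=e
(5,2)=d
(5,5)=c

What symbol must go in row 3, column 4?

Row 1, column 1: row 1 has {b, c} and column 1 has {a, d}, leaving only e.
Row 1, column 2: row 1 has {b, c, e} and column 2 has {c, d}, leaving only a.
Row 1, column 3: row 1 has {a, b, c, e} and column 3 has {b, c}, leaving only d.
Row 2, column 1: row 2 has {a, b} and column 1 has {a, d, e}, leaving only c.
Row 2, column 2: row 2 has {a, b, c} and column 2 has {a, c, d}, leaving only e.
Row 2, column 4: row 2 has {a, b, c, e} and column 4 has {b, c}, leaving only d.
Row 3 already has {a, c} and column 4 already has {b, c, d}, so row 3, column 4 must be e.

e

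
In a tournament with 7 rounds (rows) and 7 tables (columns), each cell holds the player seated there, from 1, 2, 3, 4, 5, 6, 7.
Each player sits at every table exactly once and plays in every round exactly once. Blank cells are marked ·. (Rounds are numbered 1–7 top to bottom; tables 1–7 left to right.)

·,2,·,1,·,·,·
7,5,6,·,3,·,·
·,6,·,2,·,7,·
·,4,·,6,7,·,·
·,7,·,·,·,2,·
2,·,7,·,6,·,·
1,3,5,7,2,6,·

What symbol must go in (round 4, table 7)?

1

Round 2, table 4: round 2 has {3, 5, 6, 7} and table 4 has {1, 2, 6, 7}, leaving only 4.
Round 2, table 6: round 2 has {3, 4, 5, 6, 7} and table 6 has {2, 6, 7}, leaving only 1.
Round 2, table 7: round 2 has {1, 3, 4, 5, 6, 7} and table 7 has {}, leaving only 2.
Round 6, table 2: round 6 has {2, 6, 7} and table 2 has {2, 3, 4, 5, 6, 7}, leaving only 1.
Round 7, table 7: round 7 has {1, 2, 3, 5, 6, 7} and table 7 has {2}, leaving only 4.
Round 4, table 7 is narrowed to {1, 3, 5}.
If it were 3, then round 4, table 6 would be left with no valid symbol.
If it were 5, then round 4, table 6 would be left with no valid symbol.
So round 4, table 7 must be 1.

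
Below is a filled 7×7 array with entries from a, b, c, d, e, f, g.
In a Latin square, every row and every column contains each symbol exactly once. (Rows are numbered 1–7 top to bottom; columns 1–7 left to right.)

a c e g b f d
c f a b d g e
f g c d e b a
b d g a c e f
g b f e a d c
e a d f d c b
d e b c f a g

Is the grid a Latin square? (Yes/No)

No

Column 5 contains d twice (at rows 2 and 6), so it is not a permutation.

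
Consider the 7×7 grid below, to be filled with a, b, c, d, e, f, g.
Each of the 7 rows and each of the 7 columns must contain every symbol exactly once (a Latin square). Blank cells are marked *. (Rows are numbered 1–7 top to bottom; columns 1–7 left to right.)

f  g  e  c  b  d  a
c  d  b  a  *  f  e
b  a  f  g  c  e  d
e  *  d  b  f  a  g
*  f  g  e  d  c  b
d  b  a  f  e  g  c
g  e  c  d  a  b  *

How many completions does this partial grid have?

1

Row 2, column 5: eliminating its row and column leaves {g}.
Row 4, column 2: eliminating its row and column leaves {c}.
Row 5, column 1: eliminating its row and column leaves {a}.
Row 7, column 7: eliminating its row and column leaves {f}.
Only one assignment across all blanks avoids any row or column repeat, giving 1 completion.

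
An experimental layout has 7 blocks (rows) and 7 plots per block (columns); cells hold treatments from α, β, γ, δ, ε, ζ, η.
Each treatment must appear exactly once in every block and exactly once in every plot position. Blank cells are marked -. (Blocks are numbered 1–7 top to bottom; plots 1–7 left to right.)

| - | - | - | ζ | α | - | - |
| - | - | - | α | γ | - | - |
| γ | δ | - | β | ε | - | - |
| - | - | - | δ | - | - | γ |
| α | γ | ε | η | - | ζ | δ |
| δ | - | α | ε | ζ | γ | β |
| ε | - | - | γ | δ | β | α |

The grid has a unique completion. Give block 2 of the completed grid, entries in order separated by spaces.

β ε δ α γ η ζ

Block 5, plot 5: block 5 has {α, γ, δ, ε, ζ, η} and plot 5 has {α, γ, δ, ε, ζ}, leaving only β.
Block 4, plot 5: block 4 has {γ, δ} and plot 5 has {α, β, γ, δ, ε, ζ}, leaving only η.
Block 6, plot 2: block 6 has {α, β, γ, δ, ε, ζ} and plot 2 has {γ, δ}, leaving only η.
Block 7, plot 2: block 7 has {α, β, γ, δ, ε} and plot 2 has {γ, δ, η}, leaving only ζ.
Block 7, plot 3: block 7 has {α, β, γ, δ, ε, ζ} and plot 3 has {α, ε}, leaving only η.
Block 3, plot 3: block 3 has {β, γ, δ, ε} and plot 3 has {α, ε, η}, leaving only ζ.
Block 3, plot 7: block 3 has {β, γ, δ, ε, ζ} and plot 7 has {α, β, γ, δ}, leaving only η.
Block 1, plot 7: block 1 has {α, ζ} and plot 7 has {α, β, γ, δ, η}, leaving only ε.
Block 2, plot 7: block 2 has {α, γ} and plot 7 has {α, β, γ, δ, ε, η}, leaving only ζ.
Block 1, plot 2: block 1 has {α, ε, ζ} and plot 2 has {γ, δ, ζ, η}, leaving only β.
Block 2, plot 2: block 2 has {α, γ, ζ} and plot 2 has {β, γ, δ, ζ, η}, leaving only ε.
Block 1, plot 1: block 1 has {α, β, ε, ζ} and plot 1 has {α, γ, δ, ε}, leaving only η.
Block 2, plot 1: block 2 has {α, γ, ε, ζ} and plot 1 has {α, γ, δ, ε, η}, leaving only β.
Block 2, plot 3: block 2 has {α, β, γ, ε, ζ} and plot 3 has {α, ε, ζ, η}, leaving only δ.
Block 2, plot 6: block 2 has {α, β, γ, δ, ε, ζ} and plot 6 has {β, γ, ζ}, leaving only η.
So block 2 reads: β ε δ α γ η ζ.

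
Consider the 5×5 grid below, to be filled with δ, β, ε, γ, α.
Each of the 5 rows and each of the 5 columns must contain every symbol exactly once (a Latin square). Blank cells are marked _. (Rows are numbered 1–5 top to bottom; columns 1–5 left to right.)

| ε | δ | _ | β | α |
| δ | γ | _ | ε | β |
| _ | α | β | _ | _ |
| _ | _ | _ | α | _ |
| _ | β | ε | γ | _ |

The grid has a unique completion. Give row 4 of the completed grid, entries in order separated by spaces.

Row 4, column 2: row 4 has {α} and column 2 has {δ, β, γ, α}, leaving only ε.
Row 1, column 3: row 1 has {δ, β, ε, α} and column 3 has {β, ε}, leaving only γ.
Row 4, column 3: row 4 has {ε, α} and column 3 has {β, ε, γ}, leaving only δ.
Row 4, column 5: row 4 has {δ, ε, α} and column 5 has {β, α}, leaving only γ.
Row 4, column 1: row 4 has {δ, ε, γ, α} and column 1 has {δ, ε}, leaving only β.
So row 4 reads: β ε δ α γ.

β ε δ α γ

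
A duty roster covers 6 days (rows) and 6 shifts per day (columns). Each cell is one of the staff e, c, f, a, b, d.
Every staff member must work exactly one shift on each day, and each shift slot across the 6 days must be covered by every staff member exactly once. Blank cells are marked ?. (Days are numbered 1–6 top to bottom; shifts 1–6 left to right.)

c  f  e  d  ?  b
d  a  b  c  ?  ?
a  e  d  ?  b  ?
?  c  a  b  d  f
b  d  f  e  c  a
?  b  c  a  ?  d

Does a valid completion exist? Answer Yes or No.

Yes

No day or shift among the givens repeats a symbol, and propagating forced cells runs into no contradiction.
One valid completion exists (for instance, c f e d a b / d a b c f e / a e d f b c / e c a b d f / b d f e c a / f b c a e d).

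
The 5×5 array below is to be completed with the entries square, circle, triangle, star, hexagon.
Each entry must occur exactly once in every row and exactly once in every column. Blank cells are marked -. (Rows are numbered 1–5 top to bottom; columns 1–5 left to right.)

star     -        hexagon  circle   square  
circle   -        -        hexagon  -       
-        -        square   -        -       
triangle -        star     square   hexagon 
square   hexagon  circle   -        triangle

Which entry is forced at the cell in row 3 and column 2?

star

Row 1, column 2: row 1 has {square, circle, star, hexagon} and column 2 has {hexagon}, leaving only triangle.
Row 2, column 3: row 2 has {circle, hexagon} and column 3 has {square, circle, star, hexagon}, leaving only triangle.
Row 2, column 5: row 2 has {circle, triangle, hexagon} and column 5 has {square, triangle, hexagon}, leaving only star.
Row 2, column 2: row 2 has {circle, triangle, star, hexagon} and column 2 has {triangle, hexagon}, leaving only square.
Row 3, column 1: row 3 has {square} and column 1 has {square, circle, triangle, star}, leaving only hexagon.
Row 3, column 5: row 3 has {square, hexagon} and column 5 has {square, triangle, star, hexagon}, leaving only circle.
Row 3 already has {square, circle, hexagon} and column 2 already has {square, triangle, hexagon}, so row 3, column 2 must be star.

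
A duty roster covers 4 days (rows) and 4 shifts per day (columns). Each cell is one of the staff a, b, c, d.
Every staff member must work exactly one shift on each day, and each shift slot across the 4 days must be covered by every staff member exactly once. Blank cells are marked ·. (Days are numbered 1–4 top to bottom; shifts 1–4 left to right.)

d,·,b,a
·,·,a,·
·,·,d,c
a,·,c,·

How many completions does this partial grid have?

Day 1, shift 2: eliminating its day and shift leaves {c}.
Day 2, shift 1: eliminating its day and shift leaves {b, c}.
Day 2, shift 2: eliminating its day and shift leaves {b, c, d}.
Day 2, shift 4: eliminating its day and shift leaves {b, d}.
Day 3, shift 1: eliminating its day and shift leaves {b}.
Day 3, shift 2: eliminating its day and shift leaves {a, b}.
Day 4, shift 2: eliminating its day and shift leaves {b, d}.
Day 4, shift 4: eliminating its day and shift leaves {b, d}.
Enumerating the assignments across these blanks that avoid any day or shift repeat gives 2 completions.

2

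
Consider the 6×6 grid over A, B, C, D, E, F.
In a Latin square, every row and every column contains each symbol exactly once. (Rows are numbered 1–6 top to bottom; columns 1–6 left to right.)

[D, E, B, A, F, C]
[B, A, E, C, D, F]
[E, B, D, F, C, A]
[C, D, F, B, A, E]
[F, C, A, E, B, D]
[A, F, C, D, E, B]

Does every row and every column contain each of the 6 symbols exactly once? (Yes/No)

Each row is a permutation of the 6 symbols, and so is each column.

Yes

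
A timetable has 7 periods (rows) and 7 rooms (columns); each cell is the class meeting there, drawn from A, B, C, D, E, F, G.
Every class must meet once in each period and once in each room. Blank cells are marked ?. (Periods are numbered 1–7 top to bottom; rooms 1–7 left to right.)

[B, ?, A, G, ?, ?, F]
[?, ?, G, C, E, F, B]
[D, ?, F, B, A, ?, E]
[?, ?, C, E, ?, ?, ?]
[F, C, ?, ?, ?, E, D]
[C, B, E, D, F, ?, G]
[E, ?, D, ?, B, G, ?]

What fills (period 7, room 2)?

Period 2, room 1: period 2 has {B, C, E, F, G} and room 1 has {B, C, D, E, F}, leaving only A.
Period 2, room 2: period 2 has {A, B, C, E, F, G} and room 2 has {B, C}, leaving only D.
Period 1, room 2: period 1 has {A, B, F, G} and room 2 has {B, C, D}, leaving only E.
Period 3, room 2: period 3 has {A, B, D, E, F} and room 2 has {B, C, D, E}, leaving only G.
Period 3, room 6: period 3 has {A, B, D, E, F, G} and room 6 has {E, F, G}, leaving only C.
Period 1, room 6: period 1 has {A, B, E, F, G} and room 6 has {C, E, F, G}, leaving only D.
Period 1, room 5: period 1 has {A, B, D, E, F, G} and room 5 has {A, B, E, F}, leaving only C.
Period 4, room 1: period 4 has {C, E} and room 1 has {A, B, C, D, E, F}, leaving only G.
Period 4, room 5: period 4 has {C, E, G} and room 5 has {A, B, C, E, F}, leaving only D.
Period 4, room 7: period 4 has {C, D, E, G} and room 7 has {B, D, E, F, G}, leaving only A.
Period 4, room 2: period 4 has {A, C, D, E, G} and room 2 has {B, C, D, E, G}, leaving only F.
Period 7 already has {B, D, E, G} and room 2 already has {B, C, D, E, F, G}, so period 7, room 2 must be A.

A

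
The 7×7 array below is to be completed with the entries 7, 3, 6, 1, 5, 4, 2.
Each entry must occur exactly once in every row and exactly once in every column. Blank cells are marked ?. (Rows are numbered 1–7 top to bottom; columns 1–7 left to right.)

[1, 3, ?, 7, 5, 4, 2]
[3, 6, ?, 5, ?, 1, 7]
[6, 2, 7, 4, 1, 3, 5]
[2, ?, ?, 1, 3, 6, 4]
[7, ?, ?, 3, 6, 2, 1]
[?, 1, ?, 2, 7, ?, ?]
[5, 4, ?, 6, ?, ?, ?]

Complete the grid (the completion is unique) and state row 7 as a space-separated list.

Row 7, column 5: row 7 has {6, 5, 4} and column 5 has {7, 3, 6, 1, 5}, leaving only 2.
Row 7, column 6: row 7 has {6, 5, 4, 2} and column 6 has {3, 6, 1, 4, 2}, leaving only 7.
Row 7, column 7: row 7 has {7, 6, 5, 4, 2} and column 7 has {7, 1, 5, 4, 2}, leaving only 3.
Row 7, column 3: row 7 has {7, 3, 6, 5, 4, 2} and column 3 has {7}, leaving only 1.
So row 7 reads: 5 4 1 6 2 7 3.

5 4 1 6 2 7 3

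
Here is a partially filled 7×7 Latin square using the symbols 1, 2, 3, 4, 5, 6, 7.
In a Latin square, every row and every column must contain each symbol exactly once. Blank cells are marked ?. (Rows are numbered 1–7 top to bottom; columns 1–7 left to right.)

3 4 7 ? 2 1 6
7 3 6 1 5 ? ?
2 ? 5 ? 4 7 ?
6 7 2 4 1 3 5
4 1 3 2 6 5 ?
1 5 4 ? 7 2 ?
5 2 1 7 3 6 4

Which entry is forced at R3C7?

1

Row 1, column 4: row 1 has {1, 2, 3, 4, 6, 7} and column 4 has {1, 2, 4, 7}, leaving only 5.
Row 2, column 6: row 2 has {1, 3, 5, 6, 7} and column 6 has {1, 2, 3, 5, 6, 7}, leaving only 4.
Row 2, column 7: row 2 has {1, 3, 4, 5, 6, 7} and column 7 has {4, 5, 6}, leaving only 2.
Row 3, column 2: row 3 has {2, 4, 5, 7} and column 2 has {1, 2, 3, 4, 5, 7}, leaving only 6.
Row 3, column 4: row 3 has {2, 4, 5, 6, 7} and column 4 has {1, 2, 4, 5, 7}, leaving only 3.
Row 3 already has {2, 3, 4, 5, 6, 7} and column 7 already has {2, 4, 5, 6}, so row 3, column 7 must be 1.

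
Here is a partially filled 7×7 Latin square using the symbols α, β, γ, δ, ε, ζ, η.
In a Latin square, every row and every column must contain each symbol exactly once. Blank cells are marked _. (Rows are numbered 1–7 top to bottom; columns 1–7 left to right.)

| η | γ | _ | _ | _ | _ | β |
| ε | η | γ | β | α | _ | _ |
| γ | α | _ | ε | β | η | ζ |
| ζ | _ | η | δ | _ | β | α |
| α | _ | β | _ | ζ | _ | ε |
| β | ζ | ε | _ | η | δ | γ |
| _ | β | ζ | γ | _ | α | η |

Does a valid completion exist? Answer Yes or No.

No row or column among the givens repeats a symbol, and propagating forced cells runs into no contradiction.
One valid completion exists (for instance, η γ α ζ δ ε β / ε η γ β α ζ δ / γ α δ ε β η ζ / ζ ε η δ γ β α / α δ β η ζ γ ε / β ζ ε α η δ γ / δ β ζ γ ε α η).

Yes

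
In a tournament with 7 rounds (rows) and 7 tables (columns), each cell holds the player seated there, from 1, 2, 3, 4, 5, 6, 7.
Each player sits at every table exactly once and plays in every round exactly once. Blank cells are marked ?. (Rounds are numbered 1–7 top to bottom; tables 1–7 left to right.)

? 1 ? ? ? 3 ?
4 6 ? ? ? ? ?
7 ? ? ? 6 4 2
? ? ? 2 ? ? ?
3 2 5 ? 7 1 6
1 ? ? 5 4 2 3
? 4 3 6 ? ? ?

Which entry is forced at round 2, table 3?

Round 3, table 3: round 3 has {2, 4, 6, 7} and table 3 has {3, 5}, leaving only 1.
Round 3, table 4: round 3 has {1, 2, 4, 6, 7} and table 4 has {2, 5, 6}, leaving only 3.
Round 3, table 2: round 3 has {1, 2, 3, 4, 6, 7} and table 2 has {1, 2, 4, 6}, leaving only 5.
Round 5, table 4: round 5 has {1, 2, 3, 5, 6, 7} and table 4 has {2, 3, 5, 6}, leaving only 4.
Round 1, table 4: round 1 has {1, 3} and table 4 has {2, 3, 4, 5, 6}, leaving only 7.
Round 2, table 4: round 2 has {4, 6} and table 4 has {2, 3, 4, 5, 6, 7}, leaving only 1.
Round 6, table 2: round 6 has {1, 2, 3, 4, 5} and table 2 has {1, 2, 4, 5, 6}, leaving only 7.
Round 4, table 2: round 4 has {2} and table 2 has {1, 2, 4, 5, 6, 7}, leaving only 3.
Round 6, table 3: round 6 has {1, 2, 3, 4, 5, 7} and table 3 has {1, 3, 5}, leaving only 6.
Round 2, table 3 is narrowed to {2, 7}.
If it were 7, then round 2, table 7 would be left with no valid symbol.
So round 2, table 3 must be 2.

2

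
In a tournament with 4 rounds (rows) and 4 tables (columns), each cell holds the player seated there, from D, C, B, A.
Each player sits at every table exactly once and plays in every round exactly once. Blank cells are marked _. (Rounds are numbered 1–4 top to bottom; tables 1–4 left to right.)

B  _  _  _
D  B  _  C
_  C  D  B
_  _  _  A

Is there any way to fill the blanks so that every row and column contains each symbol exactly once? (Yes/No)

No round or table among the givens repeats a symbol, and propagating forced cells runs into no contradiction.
One valid completion exists (for instance, B A C D / D B A C / A C D B / C D B A).

Yes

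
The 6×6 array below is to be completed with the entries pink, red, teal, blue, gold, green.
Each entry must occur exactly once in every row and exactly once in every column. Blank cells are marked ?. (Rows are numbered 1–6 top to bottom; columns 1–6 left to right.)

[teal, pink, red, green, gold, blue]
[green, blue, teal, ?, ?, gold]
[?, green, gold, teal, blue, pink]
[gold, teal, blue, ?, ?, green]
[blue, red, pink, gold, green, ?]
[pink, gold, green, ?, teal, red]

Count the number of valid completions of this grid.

2

Row 2, column 4: eliminating its row and column leaves {pink, red}.
Row 2, column 5: eliminating its row and column leaves {pink, red}.
Row 3, column 1: eliminating its row and column leaves {red}.
Row 4, column 4: eliminating its row and column leaves {pink, red}.
Row 4, column 5: eliminating its row and column leaves {pink, red}.
Row 5, column 6: eliminating its row and column leaves {teal}.
Row 6, column 4: eliminating its row and column leaves {blue}.
Enumerating the assignments across these blanks that avoid any row or column repeat gives 2 completions.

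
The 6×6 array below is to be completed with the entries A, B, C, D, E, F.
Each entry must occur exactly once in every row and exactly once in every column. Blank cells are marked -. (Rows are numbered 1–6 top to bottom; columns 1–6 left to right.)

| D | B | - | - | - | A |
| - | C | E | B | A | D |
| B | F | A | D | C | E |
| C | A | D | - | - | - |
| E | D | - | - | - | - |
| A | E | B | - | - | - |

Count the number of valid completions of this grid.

Row 1, column 3: eliminating its row and column leaves {C, F}.
Row 1, column 4: eliminating its row and column leaves {C, E, F}.
Row 1, column 5: eliminating its row and column leaves {E, F}.
Row 2, column 1: eliminating its row and column leaves {F}.
Row 4, column 4: eliminating its row and column leaves {E, F}.
Row 4, column 5: eliminating its row and column leaves {B, E, F}.
Row 4, column 6: eliminating its row and column leaves {B, F}.
Row 5, column 3: eliminating its row and column leaves {C, F}.
Row 5, column 4: eliminating its row and column leaves {A, C, F}.
Row 5, column 5: eliminating its row and column leaves {B, F}.
Row 5, column 6: eliminating its row and column leaves {B, C, F}.
Row 6, column 4: eliminating its row and column leaves {C, F}.
Row 6, column 5: eliminating its row and column leaves {D, F}.
Row 6, column 6: eliminating its row and column leaves {C, F}.
Enumerating the assignments across these blanks that avoid any row or column repeat gives 4 completions.

4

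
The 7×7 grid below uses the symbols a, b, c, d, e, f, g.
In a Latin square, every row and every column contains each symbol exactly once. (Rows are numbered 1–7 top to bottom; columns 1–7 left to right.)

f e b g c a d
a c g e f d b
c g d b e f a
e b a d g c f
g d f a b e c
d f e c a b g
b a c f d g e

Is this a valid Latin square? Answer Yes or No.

Yes

Each row is a permutation of the 7 symbols, and so is each column.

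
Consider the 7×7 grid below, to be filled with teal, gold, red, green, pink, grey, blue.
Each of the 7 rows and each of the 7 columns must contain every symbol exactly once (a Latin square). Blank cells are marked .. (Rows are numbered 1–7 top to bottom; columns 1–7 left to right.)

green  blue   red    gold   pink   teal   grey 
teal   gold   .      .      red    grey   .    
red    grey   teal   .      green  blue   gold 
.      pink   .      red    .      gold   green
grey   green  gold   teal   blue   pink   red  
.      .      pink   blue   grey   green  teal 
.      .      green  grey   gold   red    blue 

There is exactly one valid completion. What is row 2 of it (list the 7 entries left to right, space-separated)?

teal gold blue green red grey pink

Row 2, column 3: row 2 has {teal, gold, red, grey} and column 3 has {teal, gold, red, green, pink}, leaving only blue.
Row 2, column 7: row 2 has {teal, gold, red, grey, blue} and column 7 has {teal, gold, red, green, grey, blue}, leaving only pink.
Row 2, column 4: row 2 has {teal, gold, red, pink, grey, blue} and column 4 has {teal, gold, red, grey, blue}, leaving only green.
So row 2 reads: teal gold blue green red grey pink.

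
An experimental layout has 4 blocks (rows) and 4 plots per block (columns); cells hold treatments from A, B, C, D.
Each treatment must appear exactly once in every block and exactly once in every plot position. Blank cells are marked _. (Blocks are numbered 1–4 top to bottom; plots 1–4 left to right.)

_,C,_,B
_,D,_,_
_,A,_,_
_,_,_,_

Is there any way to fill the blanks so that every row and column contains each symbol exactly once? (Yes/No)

Yes

No block or plot among the givens repeats a symbol, and propagating forced cells runs into no contradiction.
One valid completion exists (for instance, D C A B / C D B A / B A C D / A B D C).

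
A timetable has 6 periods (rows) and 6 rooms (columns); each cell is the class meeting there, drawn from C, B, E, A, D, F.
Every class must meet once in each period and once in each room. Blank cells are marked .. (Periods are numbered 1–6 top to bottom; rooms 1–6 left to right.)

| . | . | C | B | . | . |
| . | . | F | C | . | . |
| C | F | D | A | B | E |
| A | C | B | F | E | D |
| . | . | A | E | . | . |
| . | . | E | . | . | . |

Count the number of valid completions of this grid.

Period 1, room 1: eliminating its period and room leaves {E, D, F}.
Period 1, room 2: eliminating its period and room leaves {E, A, D}.
Period 1, room 5: eliminating its period and room leaves {A, D, F}.
Period 1, room 6: eliminating its period and room leaves {A, F}.
Period 2, room 1: eliminating its period and room leaves {B, E, D}.
Period 2, room 2: eliminating its period and room leaves {B, E, A, D}.
Period 2, room 5: eliminating its period and room leaves {A, D}.
Period 2, room 6: eliminating its period and room leaves {B, A}.
Period 5, room 1: eliminating its period and room leaves {B, D, F}.
Period 5, room 2: eliminating its period and room leaves {B, D}.
Period 5, room 5: eliminating its period and room leaves {C, D, F}.
Period 5, room 6: eliminating its period and room leaves {C, B, F}.
Period 6, room 1: eliminating its period and room leaves {B, D, F}.
Period 6, room 2: eliminating its period and room leaves {B, A, D}.
Period 6, room 4: eliminating its period and room leaves {D}.
Period 6, room 5: eliminating its period and room leaves {C, A, D, F}.
Period 6, room 6: eliminating its period and room leaves {C, B, A, F}.
Enumerating the assignments across these blanks that avoid any period or room repeat gives 10 completions.

10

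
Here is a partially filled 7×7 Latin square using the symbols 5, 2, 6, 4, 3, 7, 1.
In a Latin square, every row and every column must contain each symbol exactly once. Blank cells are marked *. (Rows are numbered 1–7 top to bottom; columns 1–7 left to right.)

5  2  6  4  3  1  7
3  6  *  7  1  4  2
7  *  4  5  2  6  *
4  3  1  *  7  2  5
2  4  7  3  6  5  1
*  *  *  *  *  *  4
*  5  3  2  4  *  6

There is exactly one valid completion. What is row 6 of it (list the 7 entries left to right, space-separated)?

6 7 2 1 5 3 4

Row 6, column 5: row 6 has {4} and column 5 has {2, 6, 4, 3, 7, 1}, leaving only 5.
Row 6, column 3: row 6 has {5, 4} and column 3 has {6, 4, 3, 7, 1}, leaving only 2.
Row 2, column 3: row 2 has {2, 6, 4, 3, 7, 1} and column 3 has {2, 6, 4, 3, 7, 1}, leaving only 5.
Row 3, column 2: row 3 has {5, 2, 6, 4, 7} and column 2 has {5, 2, 6, 4, 3}, leaving only 1.
Row 6, column 2: row 6 has {5, 2, 4} and column 2 has {5, 2, 6, 4, 3, 1}, leaving only 7.
Row 6, column 6: row 6 has {5, 2, 4, 7} and column 6 has {5, 2, 6, 4, 1}, leaving only 3.
Row 3, column 7: row 3 has {5, 2, 6, 4, 7, 1} and column 7 has {5, 2, 6, 4, 7, 1}, leaving only 3.
Row 4, column 4: row 4 has {5, 2, 4, 3, 7, 1} and column 4 has {5, 2, 4, 3, 7}, leaving only 6.
Row 6, column 4: row 6 has {5, 2, 4, 3, 7} and column 4 has {5, 2, 6, 4, 3, 7}, leaving only 1.
Row 6, column 1: row 6 has {5, 2, 4, 3, 7, 1} and column 1 has {5, 2, 4, 3, 7}, leaving only 6.
So row 6 reads: 6 7 2 1 5 3 4.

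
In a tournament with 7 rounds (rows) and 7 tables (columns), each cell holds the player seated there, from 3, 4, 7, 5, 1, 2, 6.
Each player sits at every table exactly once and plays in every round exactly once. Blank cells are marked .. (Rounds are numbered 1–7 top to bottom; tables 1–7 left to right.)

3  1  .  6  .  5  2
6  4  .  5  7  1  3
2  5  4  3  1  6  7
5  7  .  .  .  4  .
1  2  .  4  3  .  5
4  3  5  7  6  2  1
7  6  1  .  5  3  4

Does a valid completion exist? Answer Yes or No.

No round or table among the givens repeats a symbol, and propagating forced cells runs into no contradiction.
One valid completion exists (for instance, 3 1 7 6 4 5 2 / 6 4 2 5 7 1 3 / 2 5 4 3 1 6 7 / 5 7 3 1 2 4 6 / 1 2 6 4 3 7 5 / 4 3 5 7 6 2 1 / 7 6 1 2 5 3 4).

Yes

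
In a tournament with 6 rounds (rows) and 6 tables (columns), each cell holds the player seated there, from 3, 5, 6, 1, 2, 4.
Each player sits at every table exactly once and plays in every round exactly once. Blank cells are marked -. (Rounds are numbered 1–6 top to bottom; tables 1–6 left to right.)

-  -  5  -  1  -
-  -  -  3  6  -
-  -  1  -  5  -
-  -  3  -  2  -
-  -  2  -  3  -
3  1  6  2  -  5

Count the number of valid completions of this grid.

32

Round 1, table 1: eliminating its round and table leaves {6, 2, 4}.
Round 1, table 2: eliminating its round and table leaves {3, 6, 2, 4}.
Round 1, table 4: eliminating its round and table leaves {6, 4}.
Round 1, table 6: eliminating its round and table leaves {3, 6, 2, 4}.
Round 2, table 1: eliminating its round and table leaves {5, 1, 2, 4}.
Round 2, table 2: eliminating its round and table leaves {5, 2, 4}.
Round 2, table 3: eliminating its round and table leaves {4}.
Round 2, table 6: eliminating its round and table leaves {1, 2, 4}.
Round 3, table 1: eliminating its round and table leaves {6, 2, 4}.
Round 3, table 2: eliminating its round and table leaves {3, 6, 2, 4}.
Round 3, table 4: eliminating its round and table leaves {6, 4}.
Round 3, table 6: eliminating its round and table leaves {3, 6, 2, 4}.
Round 4, table 1: eliminating its round and table leaves {5, 6, 1, 4}.
Round 4, table 2: eliminating its round and table leaves {5, 6, 4}.
Round 4, table 4: eliminating its round and table leaves {5, 6, 1, 4}.
Round 4, table 6: eliminating its round and table leaves {6, 1, 4}.
Round 5, table 1: eliminating its round and table leaves {5, 6, 1, 4}.
Round 5, table 2: eliminating its round and table leaves {5, 6, 4}.
Round 5, table 4: eliminating its round and table leaves {5, 6, 1, 4}.
Round 5, table 6: eliminating its round and table leaves {6, 1, 4}.
Round 6, table 5: eliminating its round and table leaves {4}.
Enumerating the assignments across these blanks that avoid any round or table repeat gives 32 completions.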